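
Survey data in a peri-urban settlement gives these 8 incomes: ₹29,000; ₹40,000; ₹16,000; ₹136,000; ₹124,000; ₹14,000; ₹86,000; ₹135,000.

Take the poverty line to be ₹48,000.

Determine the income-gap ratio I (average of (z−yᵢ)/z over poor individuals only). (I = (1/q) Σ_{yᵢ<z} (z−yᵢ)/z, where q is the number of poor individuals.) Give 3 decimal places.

Below the line: ₹14,000, ₹16,000, ₹29,000, ₹40,000 (q = 4 of N = 8).
Relative gaps: 0.7083, 0.6667, 0.3958, 0.1667; sum = 1.937500.
I averages over the q = 4 poor units only: 1.937500 / 4 = 0.484.

0.484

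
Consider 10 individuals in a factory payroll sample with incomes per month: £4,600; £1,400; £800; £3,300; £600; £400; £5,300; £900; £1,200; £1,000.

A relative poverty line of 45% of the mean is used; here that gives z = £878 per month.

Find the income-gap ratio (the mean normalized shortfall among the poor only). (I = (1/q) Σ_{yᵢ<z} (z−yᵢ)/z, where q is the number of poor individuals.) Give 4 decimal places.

Below the line: £400, £600, £800 (q = 3 of N = 10).
Shortfall ratios (z−y)/z: 0.5444, 0.3166, 0.0888; sum = 0.949886.
The income-gap ratio divides by q (the poor only): 0.949886 / 3 = 0.3166.

0.3166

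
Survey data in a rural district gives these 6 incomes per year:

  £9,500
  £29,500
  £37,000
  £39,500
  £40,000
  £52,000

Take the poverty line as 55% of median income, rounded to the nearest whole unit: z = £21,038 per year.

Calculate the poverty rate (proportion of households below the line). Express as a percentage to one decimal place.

16.7%

1 of the 6 households have income below £21,038.
H = 1/6 = 16.7%.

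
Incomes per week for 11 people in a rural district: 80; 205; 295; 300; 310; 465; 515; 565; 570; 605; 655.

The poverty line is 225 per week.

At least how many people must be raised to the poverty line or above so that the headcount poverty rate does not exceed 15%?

2 of the 11 people are poor, so H = 2/11 = 0.182.
A headcount ratio of at most 15% allows at most ⌊0.15 × 11⌋ = 1 poor people.
So at least 2 − 1 = 1 must be lifted.

1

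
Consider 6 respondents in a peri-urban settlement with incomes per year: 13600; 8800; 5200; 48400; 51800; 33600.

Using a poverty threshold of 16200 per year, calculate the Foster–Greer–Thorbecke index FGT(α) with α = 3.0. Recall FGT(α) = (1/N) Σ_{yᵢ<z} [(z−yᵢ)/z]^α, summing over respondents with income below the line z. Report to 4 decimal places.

Below z: 5200, 8800, 13600 (q = 3 of N = 6).
Shortfall ratios: (16200−5200)/16200 = 0.6790; (16200−8800)/16200 = 0.4568; (16200−13600)/16200 = 0.1605.
Raised to α = 3.0: 0.31306; 0.09531; 0.00413.
Sum = 0.412511; FGT(3.0) = 0.412511 / 6 = 0.0688.

0.0688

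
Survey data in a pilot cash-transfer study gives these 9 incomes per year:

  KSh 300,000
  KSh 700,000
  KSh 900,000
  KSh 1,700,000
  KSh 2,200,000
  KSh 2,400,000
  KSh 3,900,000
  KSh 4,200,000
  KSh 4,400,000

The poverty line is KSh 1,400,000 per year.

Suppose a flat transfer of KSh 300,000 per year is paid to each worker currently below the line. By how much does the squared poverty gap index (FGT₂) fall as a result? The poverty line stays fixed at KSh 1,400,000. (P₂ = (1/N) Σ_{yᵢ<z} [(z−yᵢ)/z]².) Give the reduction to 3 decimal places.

0.063

Before: below the line — KSh 300,000, KSh 700,000, KSh 900,000; squared poverty gap index (FGT₂) = 0.11054.
After the KSh 300,000 transfer: below the line — KSh 600,000, KSh 1,000,000, KSh 1,200,000; squared poverty gap index (FGT₂) = 0.04762.
Reduction = 0.11054 − 0.04762 = 0.063.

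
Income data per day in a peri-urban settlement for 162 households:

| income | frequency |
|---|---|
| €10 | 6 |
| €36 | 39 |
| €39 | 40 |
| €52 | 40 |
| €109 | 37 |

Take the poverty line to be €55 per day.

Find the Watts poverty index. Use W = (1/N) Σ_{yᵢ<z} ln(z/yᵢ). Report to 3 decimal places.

0.264

Poor units: 6×€10, 39×€36, 40×€39, 40×€52 (q = 125 of N = 162).
ln(z/y) terms: ln(55/10) = 1.7047 (×6); ln(55/36) = 0.4238 (×39); ln(55/39) = 0.3438 (×40); ln(55/52) = 0.0561 (×40).
W = 42.751684 / 162 = 0.264.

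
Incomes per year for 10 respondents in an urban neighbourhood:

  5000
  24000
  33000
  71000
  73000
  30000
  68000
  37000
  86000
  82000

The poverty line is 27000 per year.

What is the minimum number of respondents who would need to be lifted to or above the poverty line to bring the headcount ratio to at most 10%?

1

Currently q = 2 of N = 10 are below the line (H = 0.200).
A headcount ratio of at most 10% allows at most ⌊0.10 × 10⌋ = 1 poor respondents.
So at least 2 − 1 = 1 must be lifted.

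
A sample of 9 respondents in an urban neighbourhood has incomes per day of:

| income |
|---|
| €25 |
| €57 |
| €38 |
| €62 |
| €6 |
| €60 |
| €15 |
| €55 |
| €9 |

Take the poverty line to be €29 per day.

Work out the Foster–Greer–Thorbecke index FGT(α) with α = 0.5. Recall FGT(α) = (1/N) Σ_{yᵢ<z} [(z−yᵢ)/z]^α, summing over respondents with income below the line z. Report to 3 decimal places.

Incomes under z: €6, €9, €15, €25 (q = 4 of N = 9).
Shortfall ratios: (29−6)/29 = 0.7931; (29−9)/29 = 0.6897; (29−15)/29 = 0.4828; (29−25)/29 = 0.1379.
Raised to α = 0.5: 0.89056; 0.83045; 0.69481; 0.37139.
Sum = 2.787217; FGT(0.5) = 2.787217 / 9 = 0.310.

0.310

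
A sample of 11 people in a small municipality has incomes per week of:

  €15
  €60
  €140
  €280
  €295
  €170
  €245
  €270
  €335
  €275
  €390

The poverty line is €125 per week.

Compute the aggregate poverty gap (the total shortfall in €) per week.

Incomes under z: €15, €60 (q = 2 of N = 11).
Individual gaps: 125−15 = 110; 125−60 = 65.
Aggregate gap = €175.

€175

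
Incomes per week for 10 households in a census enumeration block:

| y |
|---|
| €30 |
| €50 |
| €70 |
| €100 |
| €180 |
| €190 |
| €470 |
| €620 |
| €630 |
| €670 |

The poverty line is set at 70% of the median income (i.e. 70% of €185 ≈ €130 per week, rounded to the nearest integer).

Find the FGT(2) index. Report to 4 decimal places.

Below z: €30, €50, €70, €100 (q = 4 of N = 10).
Shortfall ratios: (130−30)/130 = 0.7692; (130−50)/130 = 0.6154; (130−70)/130 = 0.4615; (130−100)/130 = 0.2308.
Squared: 0.5917; 0.3787; 0.2130; 0.0533.
Sum = 1.236686; P₂ = 1.236686 / 10 = 0.1237.

0.1237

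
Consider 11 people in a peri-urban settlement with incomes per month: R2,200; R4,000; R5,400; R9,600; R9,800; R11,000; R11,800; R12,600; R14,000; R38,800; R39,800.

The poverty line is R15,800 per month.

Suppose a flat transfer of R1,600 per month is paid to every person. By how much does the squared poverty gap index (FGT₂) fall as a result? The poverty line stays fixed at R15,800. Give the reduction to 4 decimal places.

Before: below the line — R2,200, R4,000, R5,400, R9,600, R9,800, R11,000, R11,800, R12,600, R14,000; squared poverty gap index (FGT₂) = 0.203682.
After the R1,600 transfer: below the line — R3,800, R5,600, R7,000, R11,200, R11,400, R12,600, R13,400, R14,200, R15,600; squared poverty gap index (FGT₂) = 0.140056.
Reduction = 0.203682 − 0.140056 = 0.0636.

0.0636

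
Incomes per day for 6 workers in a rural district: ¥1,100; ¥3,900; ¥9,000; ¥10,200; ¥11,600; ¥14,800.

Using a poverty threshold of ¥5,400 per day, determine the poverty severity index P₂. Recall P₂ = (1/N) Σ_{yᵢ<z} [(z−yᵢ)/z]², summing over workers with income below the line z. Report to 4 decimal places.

0.1185

Below z: ¥1,100, ¥3,900 (q = 2 of N = 6).
Gap ratios (z−y)/z: (5400−1100)/5400 = 0.7963; (5400−3900)/5400 = 0.2778.
Squared: 0.6341; 0.0772.
Sum = 0.711248; P₂ = 0.711248 / 6 = 0.1185.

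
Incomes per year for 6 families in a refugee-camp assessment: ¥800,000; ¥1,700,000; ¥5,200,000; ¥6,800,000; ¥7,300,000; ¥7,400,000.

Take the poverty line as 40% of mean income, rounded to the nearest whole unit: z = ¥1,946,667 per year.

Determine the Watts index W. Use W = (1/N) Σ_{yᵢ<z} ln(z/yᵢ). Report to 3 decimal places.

Below the line: ¥800,000, ¥1,700,000 (q = 2 of N = 6).
ln(z/y) terms: ln(1946667/800000) = 0.8893; ln(1946667/1700000) = 0.1355.
W = 1.024753 / 6 = 0.171.

0.171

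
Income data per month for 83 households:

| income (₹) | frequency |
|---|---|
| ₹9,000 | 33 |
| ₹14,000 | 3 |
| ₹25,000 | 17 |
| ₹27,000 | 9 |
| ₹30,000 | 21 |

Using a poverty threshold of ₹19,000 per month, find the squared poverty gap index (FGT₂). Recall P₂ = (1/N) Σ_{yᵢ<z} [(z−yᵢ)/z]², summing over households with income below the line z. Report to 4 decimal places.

0.1126

Below the line: 33×₹9,000, 3×₹14,000 (q = 36 of N = 83).
Relative gaps: (19000−9000)/19000 = 0.5263 (×33); (19000−14000)/19000 = 0.2632 (×3).
Squared: 0.2770 (×33); 0.0693 (×3).
Sum = 9.349030; P₂ = 9.349030 / 83 = 0.1126.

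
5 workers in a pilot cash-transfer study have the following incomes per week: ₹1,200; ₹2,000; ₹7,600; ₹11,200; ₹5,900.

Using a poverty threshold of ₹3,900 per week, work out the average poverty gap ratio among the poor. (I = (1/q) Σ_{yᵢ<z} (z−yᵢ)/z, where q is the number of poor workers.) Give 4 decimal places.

Incomes under z: ₹1,200, ₹2,000 (q = 2 of N = 5).
Relative gaps: 0.6923, 0.4872; sum = 1.179487.
The income-gap ratio divides by q (the poor only): 1.179487 / 2 = 0.5897.

0.5897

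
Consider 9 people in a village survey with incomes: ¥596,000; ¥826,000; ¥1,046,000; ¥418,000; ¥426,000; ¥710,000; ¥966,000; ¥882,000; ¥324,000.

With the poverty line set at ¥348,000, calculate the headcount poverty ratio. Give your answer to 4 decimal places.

1 of the 9 people have income below ¥348,000.
H = 1/9 = 0.1111.

0.1111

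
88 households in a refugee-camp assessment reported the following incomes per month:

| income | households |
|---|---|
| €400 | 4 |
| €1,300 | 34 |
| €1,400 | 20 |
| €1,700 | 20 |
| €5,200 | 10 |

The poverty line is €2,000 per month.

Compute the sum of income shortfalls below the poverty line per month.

Incomes under z: 4×€400, 34×€1,300, 20×€1,400, 20×€1,700 (q = 78 of N = 88).
Individual gaps: 4×(2000−400) = 6400; 34×(2000−1300) = 23800; 20×(2000−1400) = 12000; 20×(2000−1700) = 6000.
Aggregate gap = €48,200.

€48,200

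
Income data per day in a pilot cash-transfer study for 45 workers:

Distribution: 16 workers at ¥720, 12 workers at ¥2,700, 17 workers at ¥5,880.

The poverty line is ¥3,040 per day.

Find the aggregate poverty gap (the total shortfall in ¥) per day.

Incomes under z: 16×¥720, 12×¥2,700 (q = 28 of N = 45).
Individual gaps: 16×(3040−720) = 37120; 12×(3040−2700) = 4080.
Aggregate gap = ¥41,200.

¥41,200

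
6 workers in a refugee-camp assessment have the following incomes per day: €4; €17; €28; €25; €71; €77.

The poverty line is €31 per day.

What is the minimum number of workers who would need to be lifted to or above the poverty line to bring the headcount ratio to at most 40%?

4 of the 6 workers are poor, so H = 4/6 = 0.667.
A headcount ratio of at most 40% allows at most ⌊0.40 × 6⌋ = 2 poor workers.
So at least 4 − 2 = 2 must be lifted.

2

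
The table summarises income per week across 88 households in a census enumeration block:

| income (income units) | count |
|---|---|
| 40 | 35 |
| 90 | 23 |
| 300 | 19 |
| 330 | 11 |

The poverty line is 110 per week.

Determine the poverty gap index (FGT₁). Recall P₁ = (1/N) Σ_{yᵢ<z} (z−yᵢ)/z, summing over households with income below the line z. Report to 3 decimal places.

0.301

Poor units: 35×40, 23×90 (q = 58 of N = 88).
Relative gaps: (110−40)/110 = 0.6364 (×35); (110−90)/110 = 0.1818 (×23).
Sum of shortfalls = 26.454545; P₁ averages over all N: 26.454545 / 88 = 0.301.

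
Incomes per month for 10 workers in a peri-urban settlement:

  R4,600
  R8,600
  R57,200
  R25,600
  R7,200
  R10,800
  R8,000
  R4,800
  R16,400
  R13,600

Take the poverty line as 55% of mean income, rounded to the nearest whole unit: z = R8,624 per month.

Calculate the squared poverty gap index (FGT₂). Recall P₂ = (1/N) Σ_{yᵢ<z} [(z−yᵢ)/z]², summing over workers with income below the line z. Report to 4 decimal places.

Poor units: R4,600, R4,800, R7,200, R8,000, R8,600 (q = 5 of N = 10).
Gap ratios (z−y)/z: (8624−4600)/8624 = 0.4666; (8624−4800)/8624 = 0.4434; (8624−7200)/8624 = 0.1651; (8624−8000)/8624 = 0.0724; (8624−8600)/8624 = 0.0028.
Squared: 0.2177; 0.1966; 0.0273; 0.0052; 0.0000.
Sum = 0.446844; P₂ = 0.446844 / 10 = 0.0447.

0.0447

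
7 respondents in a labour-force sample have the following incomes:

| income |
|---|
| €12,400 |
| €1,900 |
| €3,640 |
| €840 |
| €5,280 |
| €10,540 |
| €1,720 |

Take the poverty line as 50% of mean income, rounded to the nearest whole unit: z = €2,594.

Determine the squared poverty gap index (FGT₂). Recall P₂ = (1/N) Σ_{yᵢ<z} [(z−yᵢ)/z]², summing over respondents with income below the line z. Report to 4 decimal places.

Below the line: €840, €1,720, €1,900 (q = 3 of N = 7).
Gap ratios (z−y)/z: (2594−840)/2594 = 0.6762; (2594−1720)/2594 = 0.3369; (2594−1900)/2594 = 0.2675.
Squared: 0.4572; 0.1135; 0.0716.
Sum = 0.642314; P₂ = 0.642314 / 7 = 0.0918.

0.0918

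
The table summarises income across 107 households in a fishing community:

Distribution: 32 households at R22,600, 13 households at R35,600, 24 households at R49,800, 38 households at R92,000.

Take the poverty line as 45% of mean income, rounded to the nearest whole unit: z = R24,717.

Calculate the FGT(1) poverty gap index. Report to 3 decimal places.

0.026

Poor units: 32×R22,600 (q = 32 of N = 107).
Shortfall ratios: (24717−22600)/24717 = 0.0856 (×32).
Σ = 2.740786. Dividing by the full population N = 107 gives P₁ = 0.026.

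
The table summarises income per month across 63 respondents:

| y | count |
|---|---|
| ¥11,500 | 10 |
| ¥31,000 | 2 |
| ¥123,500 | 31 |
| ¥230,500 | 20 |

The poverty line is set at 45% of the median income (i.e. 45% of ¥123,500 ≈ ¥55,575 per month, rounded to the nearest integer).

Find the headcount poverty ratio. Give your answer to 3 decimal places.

0.190

12 of the 63 respondents have income below ¥55,575.
H = 12/63 = 0.190.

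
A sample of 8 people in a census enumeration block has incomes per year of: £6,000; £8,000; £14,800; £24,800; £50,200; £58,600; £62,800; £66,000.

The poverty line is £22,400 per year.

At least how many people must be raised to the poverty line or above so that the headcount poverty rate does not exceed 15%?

2

3 of the 8 people are poor, so H = 3/8 = 0.375.
A headcount ratio of at most 15% allows at most ⌊0.15 × 8⌋ = 1 poor people.
So at least 3 − 1 = 2 must be lifted.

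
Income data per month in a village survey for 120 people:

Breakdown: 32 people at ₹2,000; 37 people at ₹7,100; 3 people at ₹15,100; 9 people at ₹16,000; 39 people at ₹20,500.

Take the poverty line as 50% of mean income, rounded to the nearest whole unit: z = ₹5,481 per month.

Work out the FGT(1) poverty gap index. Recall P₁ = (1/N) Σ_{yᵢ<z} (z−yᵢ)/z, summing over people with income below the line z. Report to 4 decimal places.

Below the line: 32×₹2,000 (q = 32 of N = 120).
Gap ratios (z−y)/z: (5481−2000)/5481 = 0.6351 (×32).
Sum of shortfalls = 20.323299; P₁ averages over all N: 20.323299 / 120 = 0.1694.

0.1694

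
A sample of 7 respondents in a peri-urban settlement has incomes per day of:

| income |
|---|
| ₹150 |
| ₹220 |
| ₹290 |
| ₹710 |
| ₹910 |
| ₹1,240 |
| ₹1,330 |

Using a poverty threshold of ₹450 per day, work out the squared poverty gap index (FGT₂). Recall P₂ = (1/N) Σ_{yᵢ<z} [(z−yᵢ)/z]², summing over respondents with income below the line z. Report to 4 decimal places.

Below z: ₹150, ₹220, ₹290 (q = 3 of N = 7).
Shortfall ratios: (450−150)/450 = 0.6667; (450−220)/450 = 0.5111; (450−290)/450 = 0.3556.
Squared: 0.4444; 0.2612; 0.1264.
Sum = 0.832099; P₂ = 0.832099 / 7 = 0.1189.

0.1189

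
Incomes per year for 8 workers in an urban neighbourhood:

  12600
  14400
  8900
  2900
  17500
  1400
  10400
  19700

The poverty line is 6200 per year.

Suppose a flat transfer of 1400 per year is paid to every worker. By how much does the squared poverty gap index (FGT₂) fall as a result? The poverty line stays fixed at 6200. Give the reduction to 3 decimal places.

Before: below the line — 1400, 2900; squared poverty gap index (FGT₂) = 0.11033.
After the 1400 transfer: below the line — 2800, 4300; squared poverty gap index (FGT₂) = 0.04933.
Reduction = 0.11033 − 0.04933 = 0.061.

0.061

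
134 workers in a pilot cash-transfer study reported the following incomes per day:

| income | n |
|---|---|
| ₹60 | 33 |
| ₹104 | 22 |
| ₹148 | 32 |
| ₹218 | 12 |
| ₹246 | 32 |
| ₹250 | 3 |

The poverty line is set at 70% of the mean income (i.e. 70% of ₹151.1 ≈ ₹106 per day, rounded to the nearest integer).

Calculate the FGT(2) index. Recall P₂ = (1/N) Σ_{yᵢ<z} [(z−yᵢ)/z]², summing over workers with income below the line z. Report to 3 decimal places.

Below the line: 33×₹60, 22×₹104 (q = 55 of N = 134).
Relative gaps: (106−60)/106 = 0.4340 (×33); (106−104)/106 = 0.0189 (×22).
Squared: 0.1883 (×33); 0.0004 (×22).
Sum = 6.222499; P₂ = 6.222499 / 134 = 0.046.

0.046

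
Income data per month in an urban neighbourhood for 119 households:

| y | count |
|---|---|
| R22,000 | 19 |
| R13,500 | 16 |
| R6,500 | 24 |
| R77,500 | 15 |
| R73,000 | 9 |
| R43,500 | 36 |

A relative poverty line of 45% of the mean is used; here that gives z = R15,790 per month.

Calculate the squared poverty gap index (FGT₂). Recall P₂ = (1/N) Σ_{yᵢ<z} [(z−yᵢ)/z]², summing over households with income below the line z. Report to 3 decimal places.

0.073

Incomes under z: 24×R6,500, 16×R13,500 (q = 40 of N = 119).
Shortfall ratios: (15790−6500)/15790 = 0.5883 (×24); (15790−13500)/15790 = 0.1450 (×16).
Squared: 0.3462 (×24); 0.0210 (×16).
Sum = 8.644186; P₂ = 8.644186 / 119 = 0.073.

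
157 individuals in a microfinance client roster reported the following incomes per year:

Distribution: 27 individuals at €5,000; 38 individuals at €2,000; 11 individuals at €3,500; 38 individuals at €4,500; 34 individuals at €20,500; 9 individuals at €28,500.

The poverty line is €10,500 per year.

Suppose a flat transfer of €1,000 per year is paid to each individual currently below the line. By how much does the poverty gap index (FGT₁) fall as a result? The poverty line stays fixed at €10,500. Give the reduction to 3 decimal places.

Before: below the line — 38×€2,000, 11×€3,500, 38×€4,500, 27×€5,000; poverty gap index (FGT₁) = 0.47103.
After the €1,000 transfer: below the line — 38×€3,000, 11×€4,500, 38×€5,500, 27×€6,000; poverty gap index (FGT₁) = 0.40188.
Reduction = 0.47103 − 0.40188 = 0.069.

0.069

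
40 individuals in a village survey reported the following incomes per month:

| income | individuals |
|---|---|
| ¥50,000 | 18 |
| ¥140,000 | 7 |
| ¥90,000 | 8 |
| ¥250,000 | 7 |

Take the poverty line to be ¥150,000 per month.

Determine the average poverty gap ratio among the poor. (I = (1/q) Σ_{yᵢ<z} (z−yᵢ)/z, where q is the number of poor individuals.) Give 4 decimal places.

Incomes under z: 18×¥50,000, 8×¥90,000, 7×¥140,000 (q = 33 of N = 40).
Relative gaps: 0.6667 (×18), 0.4000 (×8), 0.0667 (×7); sum = 15.666667.
The income-gap ratio divides by q (the poor only): 15.666667 / 33 = 0.4747.

0.4747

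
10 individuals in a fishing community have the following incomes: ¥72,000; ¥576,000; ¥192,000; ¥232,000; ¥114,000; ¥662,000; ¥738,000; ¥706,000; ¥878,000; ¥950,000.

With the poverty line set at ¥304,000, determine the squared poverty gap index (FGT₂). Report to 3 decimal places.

Below z: ¥72,000, ¥114,000, ¥192,000, ¥232,000 (q = 4 of N = 10).
Relative gaps: (304000−72000)/304000 = 0.7632; (304000−114000)/304000 = 0.6250; (304000−192000)/304000 = 0.3684; (304000−232000)/304000 = 0.2368.
Squared: 0.5824; 0.3906; 0.1357; 0.0561.
Sum = 1.164863; P₂ = 1.164863 / 10 = 0.116.

0.116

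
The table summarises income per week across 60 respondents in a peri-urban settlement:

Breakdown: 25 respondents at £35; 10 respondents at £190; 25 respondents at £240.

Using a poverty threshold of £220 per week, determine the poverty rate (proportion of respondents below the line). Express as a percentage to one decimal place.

58.3%

35 of the 60 respondents have income below £220.
H = 35/60 = 58.3%.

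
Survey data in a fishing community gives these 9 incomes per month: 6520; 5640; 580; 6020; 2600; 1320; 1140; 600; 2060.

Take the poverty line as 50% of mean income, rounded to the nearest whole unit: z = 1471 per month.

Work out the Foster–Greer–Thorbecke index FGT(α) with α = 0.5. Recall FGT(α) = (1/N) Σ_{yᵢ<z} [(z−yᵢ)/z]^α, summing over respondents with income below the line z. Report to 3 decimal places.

0.260

Incomes under z: 580, 600, 1140, 1320 (q = 4 of N = 9).
Relative gaps: (1471−580)/1471 = 0.6057; (1471−600)/1471 = 0.5921; (1471−1140)/1471 = 0.2250; (1471−1320)/1471 = 0.1027.
Raised to α = 0.5: 0.77827; 0.76949; 0.47436; 0.32039.
Sum = 2.342515; FGT(0.5) = 2.342515 / 9 = 0.260.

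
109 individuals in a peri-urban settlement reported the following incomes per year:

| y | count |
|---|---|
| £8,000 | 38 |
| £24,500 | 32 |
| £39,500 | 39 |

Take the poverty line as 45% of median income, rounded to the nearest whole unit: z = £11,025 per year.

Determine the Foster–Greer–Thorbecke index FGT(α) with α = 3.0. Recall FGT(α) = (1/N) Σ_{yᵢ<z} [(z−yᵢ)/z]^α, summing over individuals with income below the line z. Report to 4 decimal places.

Poor units: 38×£8,000 (q = 38 of N = 109).
Normalized shortfalls: (11025−8000)/11025 = 0.2744 (×38).
Raised to α = 3.0: 0.02066 (×38).
Sum = 0.784917; FGT(3.0) = 0.784917 / 109 = 0.0072.

0.0072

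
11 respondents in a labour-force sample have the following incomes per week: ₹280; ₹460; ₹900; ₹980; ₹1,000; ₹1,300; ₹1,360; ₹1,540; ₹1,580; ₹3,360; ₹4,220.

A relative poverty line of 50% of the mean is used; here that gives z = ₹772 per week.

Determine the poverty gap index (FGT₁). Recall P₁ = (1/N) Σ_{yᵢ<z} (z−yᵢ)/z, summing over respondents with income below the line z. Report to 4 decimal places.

Below the line: ₹280, ₹460 (q = 2 of N = 11).
Shortfall ratios: (772−280)/772 = 0.6373; (772−460)/772 = 0.4041.
Σ = 1.041451. Dividing by the full population N = 11 gives P₁ = 0.0947.

0.0947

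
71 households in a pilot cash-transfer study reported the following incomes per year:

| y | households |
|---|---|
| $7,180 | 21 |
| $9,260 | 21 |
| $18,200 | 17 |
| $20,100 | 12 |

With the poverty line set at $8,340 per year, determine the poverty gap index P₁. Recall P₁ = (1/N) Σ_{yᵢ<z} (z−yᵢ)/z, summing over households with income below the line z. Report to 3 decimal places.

Poor units: 21×$7,180 (q = 21 of N = 71).
Relative gaps: (8340−7180)/8340 = 0.1391 (×21).
Sum of shortfalls = 2.920863; P₁ averages over all N: 2.920863 / 71 = 0.041.

0.041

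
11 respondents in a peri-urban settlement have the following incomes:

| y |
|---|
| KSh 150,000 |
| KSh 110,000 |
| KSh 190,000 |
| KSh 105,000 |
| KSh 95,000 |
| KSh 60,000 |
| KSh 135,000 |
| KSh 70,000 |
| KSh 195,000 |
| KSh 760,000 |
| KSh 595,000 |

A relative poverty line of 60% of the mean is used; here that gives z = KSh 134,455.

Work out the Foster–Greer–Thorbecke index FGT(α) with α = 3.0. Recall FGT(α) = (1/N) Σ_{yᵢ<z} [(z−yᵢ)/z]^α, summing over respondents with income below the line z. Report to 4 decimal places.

0.0293

Below the line: KSh 60,000, KSh 70,000, KSh 95,000, KSh 105,000, KSh 110,000 (q = 5 of N = 11).
Shortfall ratios: (134455−60000)/134455 = 0.5538; (134455−70000)/134455 = 0.4794; (134455−95000)/134455 = 0.2934; (134455−105000)/134455 = 0.2191; (134455−110000)/134455 = 0.1819.
Raised to α = 3.0: 0.16981; 0.11016; 0.02527; 0.01051; 0.00602.
Sum = 0.321768; FGT(3.0) = 0.321768 / 11 = 0.0293.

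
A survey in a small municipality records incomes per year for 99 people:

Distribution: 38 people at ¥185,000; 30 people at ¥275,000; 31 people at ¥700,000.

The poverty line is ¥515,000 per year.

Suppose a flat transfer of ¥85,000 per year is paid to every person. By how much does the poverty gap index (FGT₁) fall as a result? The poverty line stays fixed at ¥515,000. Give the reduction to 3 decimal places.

0.113

Before: below the line — 38×¥185,000, 30×¥275,000; poverty gap index (FGT₁) = 0.38717.
After the ¥85,000 transfer: below the line — 38×¥270,000, 30×¥360,000; poverty gap index (FGT₁) = 0.27381.
Reduction = 0.38717 − 0.27381 = 0.113.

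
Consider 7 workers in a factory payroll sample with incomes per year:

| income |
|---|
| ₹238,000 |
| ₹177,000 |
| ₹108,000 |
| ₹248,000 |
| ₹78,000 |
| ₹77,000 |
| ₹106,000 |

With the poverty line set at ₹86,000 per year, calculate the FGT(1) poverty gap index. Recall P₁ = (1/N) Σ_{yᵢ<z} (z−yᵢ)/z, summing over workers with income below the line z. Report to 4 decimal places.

Below the line: ₹77,000, ₹78,000 (q = 2 of N = 7).
Normalized shortfalls: (86000−77000)/86000 = 0.1047; (86000−78000)/86000 = 0.0930.
Sum of shortfalls = 0.197674; P₁ averages over all N: 0.197674 / 7 = 0.0282.

0.0282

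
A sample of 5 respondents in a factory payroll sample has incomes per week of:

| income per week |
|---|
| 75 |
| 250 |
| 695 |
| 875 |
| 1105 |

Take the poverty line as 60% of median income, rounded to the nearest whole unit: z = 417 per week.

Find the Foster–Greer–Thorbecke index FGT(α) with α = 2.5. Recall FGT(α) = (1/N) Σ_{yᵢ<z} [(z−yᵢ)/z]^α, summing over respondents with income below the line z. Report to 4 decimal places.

Incomes under z: 75, 250 (q = 2 of N = 5).
Gap ratios (z−y)/z: (417−75)/417 = 0.8201; (417−250)/417 = 0.4005.
Raised to α = 2.5: 0.60915; 0.10150.
Sum = 0.710648; FGT(2.5) = 0.710648 / 5 = 0.1421.

0.1421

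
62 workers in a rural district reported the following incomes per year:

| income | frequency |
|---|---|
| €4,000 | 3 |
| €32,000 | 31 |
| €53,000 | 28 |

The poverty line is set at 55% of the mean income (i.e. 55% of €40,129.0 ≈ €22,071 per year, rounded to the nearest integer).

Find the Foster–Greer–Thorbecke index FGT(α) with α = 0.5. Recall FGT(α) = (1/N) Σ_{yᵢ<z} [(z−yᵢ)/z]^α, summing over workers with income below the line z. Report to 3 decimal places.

Below z: 3×€4,000 (q = 3 of N = 62).
Gap ratios (z−y)/z: (22071−4000)/22071 = 0.8188 (×3).
Raised to α = 0.5: 0.90486 (×3).
Sum = 2.714572; FGT(0.5) = 2.714572 / 62 = 0.044.

0.044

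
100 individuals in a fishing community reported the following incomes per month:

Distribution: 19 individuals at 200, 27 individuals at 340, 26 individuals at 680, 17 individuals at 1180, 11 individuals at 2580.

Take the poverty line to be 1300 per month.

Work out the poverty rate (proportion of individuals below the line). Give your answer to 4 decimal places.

89 of the 100 individuals have income below 1300.
H = 89/100 = 0.8900.

0.8900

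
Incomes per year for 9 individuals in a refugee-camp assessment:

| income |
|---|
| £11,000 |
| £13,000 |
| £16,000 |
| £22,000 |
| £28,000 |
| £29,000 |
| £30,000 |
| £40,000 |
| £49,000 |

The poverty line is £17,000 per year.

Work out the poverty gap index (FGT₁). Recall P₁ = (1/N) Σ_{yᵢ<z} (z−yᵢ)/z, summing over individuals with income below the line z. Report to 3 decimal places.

Below z: £11,000, £13,000, £16,000 (q = 3 of N = 9).
Normalized shortfalls: (17000−11000)/17000 = 0.3529; (17000−13000)/17000 = 0.2353; (17000−16000)/17000 = 0.0588.
Sum of shortfalls = 0.647059; P₁ averages over all N: 0.647059 / 9 = 0.072.

0.072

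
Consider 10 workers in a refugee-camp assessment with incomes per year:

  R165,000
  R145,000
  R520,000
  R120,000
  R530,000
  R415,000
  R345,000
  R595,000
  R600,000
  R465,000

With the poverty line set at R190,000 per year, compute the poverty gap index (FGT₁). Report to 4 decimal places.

Below the line: R120,000, R145,000, R165,000 (q = 3 of N = 10).
Normalized shortfalls: (190000−120000)/190000 = 0.3684; (190000−145000)/190000 = 0.2368; (190000−165000)/190000 = 0.1316.
Sum of shortfalls = 0.736842; P₁ averages over all N: 0.736842 / 10 = 0.0737.

0.0737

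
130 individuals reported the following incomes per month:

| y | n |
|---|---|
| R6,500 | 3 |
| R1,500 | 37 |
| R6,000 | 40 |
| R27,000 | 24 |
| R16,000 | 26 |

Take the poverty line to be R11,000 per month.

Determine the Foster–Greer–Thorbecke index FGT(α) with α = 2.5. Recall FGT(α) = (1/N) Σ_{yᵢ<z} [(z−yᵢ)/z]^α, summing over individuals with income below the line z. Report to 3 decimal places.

Poor units: 37×R1,500, 40×R6,000, 3×R6,500 (q = 80 of N = 130).
Gap ratios (z−y)/z: (11000−1500)/11000 = 0.8636 (×37); (11000−6000)/11000 = 0.4545 (×40); (11000−6500)/11000 = 0.4091 (×3).
Raised to α = 2.5: 0.69315 (×37); 0.13930 (×40); 0.10704 (×3).
Sum = 31.539577; FGT(2.5) = 31.539577 / 130 = 0.243.

0.243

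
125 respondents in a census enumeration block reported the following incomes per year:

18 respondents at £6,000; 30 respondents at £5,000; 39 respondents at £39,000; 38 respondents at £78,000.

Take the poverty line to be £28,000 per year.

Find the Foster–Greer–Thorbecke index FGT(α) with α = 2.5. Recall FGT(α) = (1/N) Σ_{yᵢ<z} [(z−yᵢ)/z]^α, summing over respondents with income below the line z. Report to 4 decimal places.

0.2256

Poor units: 30×£5,000, 18×£6,000 (q = 48 of N = 125).
Relative gaps: (28000−5000)/28000 = 0.8214 (×30); (28000−6000)/28000 = 0.7857 (×18).
Raised to α = 2.5: 0.61154 (×30); 0.54722 (×18).
Sum = 28.196137; FGT(2.5) = 28.196137 / 125 = 0.2256.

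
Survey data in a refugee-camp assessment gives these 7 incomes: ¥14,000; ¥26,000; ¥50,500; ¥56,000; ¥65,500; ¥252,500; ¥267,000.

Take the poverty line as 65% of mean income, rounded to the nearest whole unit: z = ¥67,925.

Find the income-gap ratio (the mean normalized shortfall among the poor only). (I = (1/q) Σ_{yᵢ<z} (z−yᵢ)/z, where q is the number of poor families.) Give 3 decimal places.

Below the line: ¥14,000, ¥26,000, ¥50,500, ¥56,000, ¥65,500 (q = 5 of N = 7).
Relative gaps: 0.7939, 0.6172, 0.2565, 0.1756, 0.0357; sum = 1.878911.
I averages over the q = 5 poor units only: 1.878911 / 5 = 0.376.

0.376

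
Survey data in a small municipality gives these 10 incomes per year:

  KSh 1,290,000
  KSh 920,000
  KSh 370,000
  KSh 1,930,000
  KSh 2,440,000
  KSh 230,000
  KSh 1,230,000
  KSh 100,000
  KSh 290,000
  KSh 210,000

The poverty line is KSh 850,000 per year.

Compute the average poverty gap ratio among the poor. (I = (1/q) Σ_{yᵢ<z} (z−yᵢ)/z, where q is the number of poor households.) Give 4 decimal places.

Below z: KSh 100,000, KSh 210,000, KSh 230,000, KSh 290,000, KSh 370,000 (q = 5 of N = 10).
Shortfall ratios (z−y)/z: 0.8824, 0.7529, 0.7294, 0.6588, 0.5647; sum = 3.588235.
I averages over the q = 5 poor units only: 3.588235 / 5 = 0.7176.

0.7176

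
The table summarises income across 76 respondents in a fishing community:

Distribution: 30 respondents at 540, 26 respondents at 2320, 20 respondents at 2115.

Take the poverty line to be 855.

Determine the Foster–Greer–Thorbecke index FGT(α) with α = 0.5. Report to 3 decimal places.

Below the line: 30×540 (q = 30 of N = 76).
Normalized shortfalls: (855−540)/855 = 0.3684 (×30).
Raised to α = 0.5: 0.60698 (×30).
Sum = 18.209309; FGT(0.5) = 18.209309 / 76 = 0.240.

0.240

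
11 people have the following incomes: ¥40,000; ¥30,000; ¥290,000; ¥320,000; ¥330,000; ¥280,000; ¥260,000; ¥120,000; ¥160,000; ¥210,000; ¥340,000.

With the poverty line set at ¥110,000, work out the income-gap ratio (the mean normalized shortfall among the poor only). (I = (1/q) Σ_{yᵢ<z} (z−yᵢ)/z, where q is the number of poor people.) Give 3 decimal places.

0.682

Incomes under z: ¥30,000, ¥40,000 (q = 2 of N = 11).
Shortfall ratios (z−y)/z: 0.7273, 0.6364; sum = 1.363636.
The income-gap ratio divides by q (the poor only): 1.363636 / 2 = 0.682.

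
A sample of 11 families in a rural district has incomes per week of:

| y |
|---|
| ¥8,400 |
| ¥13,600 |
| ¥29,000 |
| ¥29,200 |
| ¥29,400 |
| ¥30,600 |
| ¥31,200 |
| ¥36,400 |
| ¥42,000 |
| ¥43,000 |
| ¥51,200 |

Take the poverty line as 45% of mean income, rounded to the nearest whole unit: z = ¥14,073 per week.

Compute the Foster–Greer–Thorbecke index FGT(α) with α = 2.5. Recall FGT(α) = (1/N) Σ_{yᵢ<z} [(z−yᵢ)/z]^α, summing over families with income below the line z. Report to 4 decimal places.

0.0094

Below the line: ¥8,400, ¥13,600 (q = 2 of N = 11).
Normalized shortfalls: (14073−8400)/14073 = 0.4031; (14073−13600)/14073 = 0.0336.
Raised to α = 2.5: 0.10317; 0.00021.
Sum = 0.103380; FGT(2.5) = 0.103380 / 11 = 0.0094.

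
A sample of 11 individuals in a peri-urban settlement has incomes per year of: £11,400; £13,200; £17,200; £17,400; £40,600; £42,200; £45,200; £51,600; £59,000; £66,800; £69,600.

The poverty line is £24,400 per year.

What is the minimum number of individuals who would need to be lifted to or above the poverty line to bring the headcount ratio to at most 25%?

Currently q = 4 of N = 11 are below the line (H = 0.364).
A headcount ratio of at most 25% allows at most ⌊0.25 × 11⌋ = 2 poor individuals.
So at least 4 − 2 = 2 must be lifted.

2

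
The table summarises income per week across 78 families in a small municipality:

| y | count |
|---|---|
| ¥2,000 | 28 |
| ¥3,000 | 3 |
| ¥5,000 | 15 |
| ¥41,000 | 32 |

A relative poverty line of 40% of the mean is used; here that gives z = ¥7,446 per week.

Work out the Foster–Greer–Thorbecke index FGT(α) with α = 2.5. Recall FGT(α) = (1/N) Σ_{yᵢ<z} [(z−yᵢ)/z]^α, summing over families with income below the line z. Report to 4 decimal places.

Poor units: 28×¥2,000, 3×¥3,000, 15×¥5,000 (q = 46 of N = 78).
Normalized shortfalls: (7446−2000)/7446 = 0.7314 (×28); (7446−3000)/7446 = 0.5971 (×3); (7446−5000)/7446 = 0.3285 (×15).
Raised to α = 2.5: 0.45750 (×28); 0.27550 (×3); 0.06185 (×15).
Sum = 14.564091; FGT(2.5) = 14.564091 / 78 = 0.1867.

0.1867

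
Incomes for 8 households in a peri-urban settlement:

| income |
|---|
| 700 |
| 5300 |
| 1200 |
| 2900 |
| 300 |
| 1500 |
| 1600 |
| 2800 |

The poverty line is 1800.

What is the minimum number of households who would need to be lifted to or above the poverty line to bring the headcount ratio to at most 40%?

Currently q = 5 of N = 8 are below the line (H = 0.625).
A headcount ratio of at most 40% allows at most ⌊0.40 × 8⌋ = 3 poor households.
So at least 5 − 3 = 2 must be lifted.

2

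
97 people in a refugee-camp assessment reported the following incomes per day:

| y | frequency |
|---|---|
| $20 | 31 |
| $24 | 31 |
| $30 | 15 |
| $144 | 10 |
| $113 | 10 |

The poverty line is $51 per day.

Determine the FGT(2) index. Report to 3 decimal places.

0.234

Poor units: 31×$20, 31×$24, 15×$30 (q = 77 of N = 97).
Normalized shortfalls: (51−20)/51 = 0.6078 (×31); (51−24)/51 = 0.5294 (×31); (51−30)/51 = 0.4118 (×15).
Squared: 0.3695 (×31); 0.2803 (×31); 0.1696 (×15).
Sum = 22.685506; P₂ = 22.685506 / 97 = 0.234.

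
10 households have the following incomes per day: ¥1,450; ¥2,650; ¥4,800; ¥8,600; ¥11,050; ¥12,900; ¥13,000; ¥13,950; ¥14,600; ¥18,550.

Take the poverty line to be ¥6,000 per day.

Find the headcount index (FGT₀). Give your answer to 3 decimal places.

3 of the 10 households have income below ¥6,000.
H = 3/10 = 0.300.

0.300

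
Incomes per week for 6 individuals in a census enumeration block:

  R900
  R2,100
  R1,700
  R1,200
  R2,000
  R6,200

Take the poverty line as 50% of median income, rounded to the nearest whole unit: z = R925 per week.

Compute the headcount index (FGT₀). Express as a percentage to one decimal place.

1 of the 6 individuals have income below R925.
H = 1/6 = 16.7%.

16.7%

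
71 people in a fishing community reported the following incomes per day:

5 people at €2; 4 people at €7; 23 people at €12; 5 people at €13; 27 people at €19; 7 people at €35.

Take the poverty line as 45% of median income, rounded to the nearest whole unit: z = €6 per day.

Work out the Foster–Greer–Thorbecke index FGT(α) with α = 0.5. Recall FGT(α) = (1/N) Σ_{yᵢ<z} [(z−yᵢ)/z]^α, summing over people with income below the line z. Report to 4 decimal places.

0.0575

Incomes under z: 5×€2 (q = 5 of N = 71).
Gap ratios (z−y)/z: (6−2)/6 = 0.6667 (×5).
Raised to α = 0.5: 0.81650 (×5).
Sum = 4.082483; FGT(0.5) = 4.082483 / 71 = 0.0575.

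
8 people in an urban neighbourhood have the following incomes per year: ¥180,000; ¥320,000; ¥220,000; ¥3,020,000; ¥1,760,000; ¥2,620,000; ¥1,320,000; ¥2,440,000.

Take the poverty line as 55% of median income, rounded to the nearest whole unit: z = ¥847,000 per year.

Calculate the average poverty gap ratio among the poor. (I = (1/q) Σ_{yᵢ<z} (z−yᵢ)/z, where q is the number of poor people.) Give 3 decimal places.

0.717

Incomes under z: ¥180,000, ¥220,000, ¥320,000 (q = 3 of N = 8).
Relative gaps: 0.7875, 0.7403, 0.6222; sum = 2.149941.
The income-gap ratio divides by q (the poor only): 2.149941 / 3 = 0.717.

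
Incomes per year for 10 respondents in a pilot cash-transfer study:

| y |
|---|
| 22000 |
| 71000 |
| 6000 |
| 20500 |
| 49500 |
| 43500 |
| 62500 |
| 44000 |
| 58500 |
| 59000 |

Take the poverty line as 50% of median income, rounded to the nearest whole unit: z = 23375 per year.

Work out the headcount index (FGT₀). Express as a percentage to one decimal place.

30.0%

3 of the 10 respondents have income below 23375.
H = 3/10 = 30.0%.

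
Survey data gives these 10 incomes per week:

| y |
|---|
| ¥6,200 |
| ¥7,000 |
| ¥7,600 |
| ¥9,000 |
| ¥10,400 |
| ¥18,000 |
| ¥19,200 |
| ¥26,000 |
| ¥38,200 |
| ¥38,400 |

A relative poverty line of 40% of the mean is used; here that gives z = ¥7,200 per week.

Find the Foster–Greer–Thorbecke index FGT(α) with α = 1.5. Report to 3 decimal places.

0.006

Below the line: ¥6,200, ¥7,000 (q = 2 of N = 10).
Shortfall ratios: (7200−6200)/7200 = 0.1389; (7200−7000)/7200 = 0.0278.
Raised to α = 1.5: 0.05176; 0.00463.
Sum = 0.056390; FGT(1.5) = 0.056390 / 10 = 0.006.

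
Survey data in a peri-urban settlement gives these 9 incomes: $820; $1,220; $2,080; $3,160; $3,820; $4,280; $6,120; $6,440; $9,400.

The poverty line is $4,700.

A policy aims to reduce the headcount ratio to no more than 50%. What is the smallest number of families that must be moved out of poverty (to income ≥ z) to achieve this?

2

Currently q = 6 of N = 9 are below the line (H = 0.667).
A headcount ratio of at most 50% allows at most ⌊0.50 × 9⌋ = 4 poor families.
So at least 6 − 4 = 2 must be lifted.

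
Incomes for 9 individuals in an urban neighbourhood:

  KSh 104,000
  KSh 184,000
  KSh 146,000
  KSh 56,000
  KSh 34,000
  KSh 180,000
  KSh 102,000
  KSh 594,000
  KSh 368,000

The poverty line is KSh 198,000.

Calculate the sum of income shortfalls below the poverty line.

KSh 580,000

Incomes under z: KSh 34,000, KSh 56,000, KSh 102,000, KSh 104,000, KSh 146,000, KSh 180,000, KSh 184,000 (q = 7 of N = 9).
Individual gaps: 198000−34000 = 164000; 198000−56000 = 142000; 198000−102000 = 96000; 198000−104000 = 94000; 198000−146000 = 52000; 198000−180000 = 18000; 198000−184000 = 14000.
Aggregate gap = KSh 580,000.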